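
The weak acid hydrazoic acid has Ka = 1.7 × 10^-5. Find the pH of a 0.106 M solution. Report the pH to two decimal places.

pH = 2.87

HN3 ⇌ N3- + H+
Ka = [H+]²/(0.106 − [H+]) = 1.7 × 10^-5
Since Ka ≪ C₀, [H+] ≈ √(Ka·C₀) = 1.34 × 10^-3 M.
pH = −log[H+] = −log(1.34 × 10^-3) = 2.87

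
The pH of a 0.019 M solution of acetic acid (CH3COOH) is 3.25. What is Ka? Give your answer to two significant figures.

Ka = 1.7 × 10^-5

[H+] = 10^(-3.25) = 5.62 × 10^-4 M
At equilibrium [HA] = 0.019 − 5.62 × 10^-4 = 1.84 × 10^-2 M
Ka = [H+][A-]/[HA] = (5.62 × 10^-4)² / 1.84 × 10^-2 = 1.7 × 10^-5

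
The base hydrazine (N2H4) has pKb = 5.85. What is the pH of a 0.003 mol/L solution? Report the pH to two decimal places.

N2H4 + H2O ⇌ N2H5+ + OH-
Kb = 10^(−5.85) = 1.41 × 10^-6
Kb = [OH-]²/(0.003 − [OH-]) = 1.41 × 10^-6
Neglecting [OH-] in the denominator: [OH-] = √(1.41 × 10^-6 × 0.003) = 6.50 × 10^-5 M
pOH = 4.19, so pH = 14.00 − pOH = 9.81

pH = 9.81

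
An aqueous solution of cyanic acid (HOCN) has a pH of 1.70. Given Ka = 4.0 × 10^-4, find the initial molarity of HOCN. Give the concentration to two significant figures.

[H+] = 10^(-1.70) = 2.00 × 10^-2 M = x
Ka = x²/(C₀ − x) ⇒ C₀ = x + x²/Ka
C₀ = 2.00 × 10^-2 + (2.00 × 10^-2)²/(4.0 × 10^-4) = 1.02 M

C₀ = 1.0 M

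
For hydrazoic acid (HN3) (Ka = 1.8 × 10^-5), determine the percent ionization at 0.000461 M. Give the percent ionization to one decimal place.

17.9%

HN3 ⇌ N3- + H+; let x = [H+] at equilibrium.
Ka = x²/(C₀ − x); solving the quadratic gives x = 8.25 × 10^-5 M.
% ionization = x/C₀ × 100% = 8.25 × 10^-5/0.000461 × 100% = 17.9%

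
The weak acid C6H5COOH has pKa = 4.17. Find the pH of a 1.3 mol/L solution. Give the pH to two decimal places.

C6H5COOH ⇌ C6H5COO- + H+
Ka = 10^(−4.17) = 6.76 × 10^-5
Let x = [H+] at equilibrium. Ka = x²/(1.3 − x).
Assume x ≪ 1.3: x ≈ √(6.76 × 10^-5 × 1.3) = 9.37 × 10^-3 M
pH = −log(9.37 × 10^-3) = 2.03

pH = 2.03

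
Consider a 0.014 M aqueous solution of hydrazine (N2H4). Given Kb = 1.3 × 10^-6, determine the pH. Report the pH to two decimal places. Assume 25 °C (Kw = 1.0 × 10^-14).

N2H4 + H2O ⇌ N2H5+ + OH-
From the ICE table, Kb = x²/(0.014 − x) = 1.3 × 10^-6.
Since Kb ≪ C₀, x ≈ √(Kb·C₀) = 1.35 × 10^-4 M.
(x/C₀ = 0.96% < 5%, so the approximation holds.)
pOH = −log(1.35 × 10^-4) = 3.87; pH = 14.00 − 3.87 = 10.13

pH = 10.13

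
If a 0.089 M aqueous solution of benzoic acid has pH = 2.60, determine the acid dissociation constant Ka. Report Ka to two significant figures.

Ka = 7.3 × 10^-5

[H+] = 10^(-2.60) = 2.51 × 10^-3 M
At equilibrium [HA] = 0.089 − 2.51 × 10^-3 = 8.65 × 10^-2 M
Ka = [H+][A-]/[HA] = (2.51 × 10^-3)² / 8.65 × 10^-2 = 7.3 × 10^-5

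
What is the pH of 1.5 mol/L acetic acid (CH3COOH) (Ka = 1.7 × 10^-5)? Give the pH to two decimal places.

pH = 2.30

CH3COOH ⇌ CH3COO- + H+
Let x = [H+] at equilibrium. Ka = x²/(1.5 − x).
Since Ka ≪ C₀, x ≈ √(Ka·C₀) = 5.05 × 10^-3 M.
pH = −log(5.05 × 10^-3) = 2.30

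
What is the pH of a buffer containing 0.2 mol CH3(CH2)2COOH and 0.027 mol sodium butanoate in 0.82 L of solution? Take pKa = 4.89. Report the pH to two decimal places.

Using pH = pKa + log([base]/[acid]) with [base]/[acid] = 0.027/0.2:
pH = 4.89 + (-0.870) = 4.02

pH = 4.02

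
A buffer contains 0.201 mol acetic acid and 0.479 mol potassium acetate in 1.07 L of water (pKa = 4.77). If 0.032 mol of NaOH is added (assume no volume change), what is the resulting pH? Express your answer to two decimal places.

pH = 5.25

OH- converts CH3COOH to CH3COO-: CH3COOH → 0.169 mol, CH3COO- → 0.511 mol.
pH = pKa + log([A⁻]/[HA]) = 4.77 + log(0.511/0.169) = 4.77 +0.481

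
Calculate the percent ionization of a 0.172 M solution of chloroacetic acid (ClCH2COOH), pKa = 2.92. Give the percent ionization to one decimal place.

ClCH2COOH ⇌ ClCH2COO- + H+; let x = [H+] at equilibrium.
Ka = 10^(−2.92) = 1.20 × 10^-3
Solve x² + 0.0012x − 0.000206 = 0 → x = 1.38 × 10^-2 M
% ionization = x/C₀ × 100% = 1.38 × 10^-2/0.172 × 100% = 8.0%

8.0%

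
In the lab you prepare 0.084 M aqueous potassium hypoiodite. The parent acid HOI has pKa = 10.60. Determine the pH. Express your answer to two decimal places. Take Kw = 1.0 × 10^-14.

OI- is the conjugate base of the weak acid HOI.
Ka = 10^(−10.60) = 2.51 × 10^-11
Kb = Kw/Ka = 1.0×10^-14 / 2.51 × 10^-11 = 3.98 × 10^-4
Kb = [OH-]²/(0.084 − [OH-]) = 3.98 × 10^-4
Here C₀/Kb ≈ 211, so the small-[OH-] approximation fails. Use the quadratic:
[OH-] = [−0.000398 + √(0.000398² + 0.000134)]/2 = 5.59 × 10^-3 M
pOH = 2.25, so pH = 14.00 − pOH = 11.75

pH = 11.75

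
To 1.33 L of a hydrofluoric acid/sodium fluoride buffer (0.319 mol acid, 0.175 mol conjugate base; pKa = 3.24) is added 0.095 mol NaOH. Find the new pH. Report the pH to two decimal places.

pH = 3.32

OH- converts HF to F-: HF → 0.224 mol, F- → 0.27 mol.
pH = pKa + log([A⁻]/[HA]) = 3.24 + log(0.27/0.224) = 3.24 +0.081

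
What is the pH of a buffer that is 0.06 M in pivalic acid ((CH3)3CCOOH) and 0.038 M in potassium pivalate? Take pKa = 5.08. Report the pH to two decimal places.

Henderson–Hasselbalch: pH = pKa + log([(CH3)3CCOO-]/[(CH3)3CCOOH]) = 5.08 + log(0.038/0.06)
pH = 5.08 + (-0.198) = 4.88

pH = 4.88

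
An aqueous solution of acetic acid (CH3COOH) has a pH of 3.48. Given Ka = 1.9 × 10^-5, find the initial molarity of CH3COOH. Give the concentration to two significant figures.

C₀ = 6.1 × 10^-3 M

[H+] = 10^(-3.48) = 3.31 × 10^-4 M = x
Ka = x²/(C₀ − x) ⇒ C₀ = x + x²/Ka
C₀ = 3.31 × 10^-4 + (3.31 × 10^-4)²/(1.9 × 10^-5) = 6.10 × 10^-3 M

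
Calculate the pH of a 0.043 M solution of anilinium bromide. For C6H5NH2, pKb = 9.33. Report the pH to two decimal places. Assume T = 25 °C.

C6H5NH3+ is the conjugate acid of the weak base C6H5NH2.
Kb = 10^(−9.33) = 4.68 × 10^-10
Ka = Kw/Kb = 1.0×10^-14 / 4.68 × 10^-10 = 2.14 × 10^-5
Let x = [H+] at equilibrium. Ka = x²/(0.043 − x).
Since Ka ≪ C₀, x ≈ √(Ka·C₀) = 9.59 × 10^-4 M.
Check: 2.2% ionized — well under 5%, approximation valid.
pH = −log(9.59 × 10^-4) = 3.02

pH = 3.02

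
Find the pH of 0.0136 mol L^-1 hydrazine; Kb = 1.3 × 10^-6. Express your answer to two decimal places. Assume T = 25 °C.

pH = 10.12

N2H4 + H2O ⇌ N2H5+ + OH-
Kb = x²/(0.0136 − x) = 1.3 × 10^-6
Assume x ≪ 0.0136: x ≈ √(1.3 × 10^-6 × 0.0136) = 1.33 × 10^-4 M
(x/C₀ = 0.98% < 5%, so the approximation holds.)
pOH = 3.88, so pH = 14.00 − pOH = 10.12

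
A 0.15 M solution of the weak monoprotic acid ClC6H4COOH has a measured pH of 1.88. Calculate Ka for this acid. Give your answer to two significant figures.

Ka = 1.3 × 10^-3

[H+] = 10^(-1.88) = 1.32 × 10^-2 M
At equilibrium [HA] = 0.15 − 1.32 × 10^-2 = 1.37 × 10^-1 M
Ka = [H+][A-]/[HA] = (1.32 × 10^-2)² / 1.37 × 10^-1 = 1.3 × 10^-3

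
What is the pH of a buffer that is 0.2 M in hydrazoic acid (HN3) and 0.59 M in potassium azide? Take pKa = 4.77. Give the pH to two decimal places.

pH = pKa + log([A⁻]/[HA]) = 4.77 + log(0.59/0.2)
pH = 4.77 + (+0.470) = 5.24

pH = 5.24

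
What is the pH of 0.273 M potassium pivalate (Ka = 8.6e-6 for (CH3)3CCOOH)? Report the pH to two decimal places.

(CH3)3CCOO- is the conjugate base of the weak acid (CH3)3CCOOH.
Kb = Kw/Ka = 1.0×10^-14 / 8.6 × 10^-6 = 1.16 × 10^-9
From the ICE table, Kb = x²/(0.273 − x) = 1.16 × 10^-9.
Neglecting x in the denominator: x = √(1.16 × 10^-9 × 0.273) = 1.78 × 10^-5 M
pOH = 4.75, so pH = 14.00 − pOH = 9.25

pH = 9.25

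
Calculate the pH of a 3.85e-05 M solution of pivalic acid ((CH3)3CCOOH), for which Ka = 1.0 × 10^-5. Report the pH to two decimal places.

(CH3)3CCOOH ⇌ (CH3)3CCOO- + H+
Ka = x²/(3.85e-05 − x) = 1.0 × 10^-5
The 5% rule fails; solving x² + Ka·x − Ka·C₀ = 0 exactly:
x = (−Ka + √(Ka² + 4·Ka·C₀))/2 = 1.52 × 10^-5 M
pH = −log(1.52 × 10^-5) = 4.82

pH = 4.82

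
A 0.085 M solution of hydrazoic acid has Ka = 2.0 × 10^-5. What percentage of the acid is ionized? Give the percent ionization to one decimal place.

1.5%

HN3 ⇌ N3- + H+; let x = [H+] at equilibrium.
x ≈ √(Ka·C₀) = √(2.0 × 10^-5 × 0.085) = 1.30 × 10^-3 M
Fraction ionized = 1.30 × 10^-3 / 0.085 = 0.0153 → 1.5%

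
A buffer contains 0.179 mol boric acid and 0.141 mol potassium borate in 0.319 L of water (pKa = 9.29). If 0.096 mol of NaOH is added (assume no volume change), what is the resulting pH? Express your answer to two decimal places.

OH- converts B(OH)3 to B(OH)4-: B(OH)3 → 0.083 mol, B(OH)4- → 0.237 mol.
pH = pKa + log(n_B(OH)4-/n_B(OH)3) = 9.29 + log(0.237/0.083) = 9.29 + (+0.456)

pH = 9.75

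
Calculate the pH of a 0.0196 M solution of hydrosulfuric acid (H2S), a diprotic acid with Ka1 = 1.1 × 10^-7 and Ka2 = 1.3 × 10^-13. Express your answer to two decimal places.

Ka1 ≫ Ka2, so treat the first dissociation as the only significant source of H+.
Ka1 = x²/(0.0196 − x) = 1.1 × 10^-7
x ≈ √(1.1 × 10^-7 × 0.0196) = 4.64 × 10^-5 M
pH = −log(4.64 × 10^-5) = 4.33

pH = 4.33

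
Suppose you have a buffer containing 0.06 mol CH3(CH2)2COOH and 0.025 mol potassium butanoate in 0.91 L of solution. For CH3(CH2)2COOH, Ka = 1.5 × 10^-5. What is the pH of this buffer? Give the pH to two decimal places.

pH = 4.44

pKa = −log(1.5 × 10^-5) = 4.824
Using pH = pKa + log([base]/[acid]) with [base]/[acid] = 0.025/0.06:
pH = 4.824 + (-0.380) = 4.44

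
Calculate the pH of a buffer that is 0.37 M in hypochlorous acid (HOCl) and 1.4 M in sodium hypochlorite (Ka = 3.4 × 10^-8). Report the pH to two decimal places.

pKa = −log(3.4 × 10^-8) = 7.469
pH = pKa + log([A⁻]/[HA]) = 7.469 + log(1.4/0.37)
pH = 7.469 + (+0.578) = 8.05

pH = 8.05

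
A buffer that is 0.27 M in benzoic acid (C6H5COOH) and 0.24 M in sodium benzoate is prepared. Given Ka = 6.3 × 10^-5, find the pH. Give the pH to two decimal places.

pKa = −log(6.3 × 10^-5) = 4.201
Henderson–Hasselbalch: pH = pKa + log([C6H5COO-]/[C6H5COOH]) = 4.201 + log(0.24/0.27)
pH = 4.201 + (-0.051) = 4.15

pH = 4.15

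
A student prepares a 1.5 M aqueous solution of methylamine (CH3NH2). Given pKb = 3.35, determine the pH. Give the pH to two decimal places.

pH = 12.41

CH3NH2 + H2O ⇌ CH3NH3+ + OH-
Kb = 10^(−3.35) = 4.47 × 10^-4
From the ICE table, Kb = [OH-]²/(1.5 − [OH-]) = 4.47 × 10^-4.
Since Kb ≪ C₀, [OH-] ≈ √(Kb·C₀) = 2.59 × 10^-2 M.
([OH-]/C₀ = 1.7% < 5%, so the approximation holds.)
pOH = −log(2.59 × 10^-2) = 1.59; pH = 14.00 − 1.59 = 12.41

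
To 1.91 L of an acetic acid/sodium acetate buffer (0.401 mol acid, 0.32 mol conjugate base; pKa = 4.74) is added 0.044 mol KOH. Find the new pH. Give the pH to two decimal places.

OH- converts CH3COOH to CH3COO-: CH3COOH → 0.357 mol, CH3COO- → 0.364 mol.
Henderson–Hasselbalch with mole ratio 0.364/0.357: pH = 4.74 + (+0.008)

pH = 4.75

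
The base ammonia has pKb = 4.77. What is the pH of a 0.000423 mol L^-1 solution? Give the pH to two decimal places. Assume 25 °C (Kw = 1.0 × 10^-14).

pH = 9.88

NH3 + H2O ⇌ NH4+ + OH-
Kb = 10^(−4.77) = 1.70 × 10^-5
Kb = [OH-]²/(0.000423 − [OH-]) = 1.70 × 10^-5
Here C₀/Kb ≈ 24.9, so the small-[OH-] approximation fails. Use the quadratic:
[OH-] = (−Kb + √(Kb² + 4·Kb·C₀))/2 = 7.67 × 10^-5 M
pOH = −log(7.67 × 10^-5) = 4.12; pH = 14.00 − 4.12 = 9.88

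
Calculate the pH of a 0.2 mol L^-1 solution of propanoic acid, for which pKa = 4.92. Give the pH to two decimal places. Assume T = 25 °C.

pH = 2.81

CH3CH2COOH ⇌ CH3CH2COO- + H+
Ka = 10^(−4.92) = 1.20 × 10^-5
Ka = [H+]²/(0.2 − [H+]) = 1.20 × 10^-5
Neglecting [H+] in the denominator: [H+] = √(1.20 × 10^-5 × 0.2) = 1.55 × 10^-3 M
Check: 0.77% ionized — well under 5%, approximation valid.
pH = −log(1.55 × 10^-3) = 2.81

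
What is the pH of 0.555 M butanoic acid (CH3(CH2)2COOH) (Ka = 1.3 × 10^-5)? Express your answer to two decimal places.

CH3(CH2)2COOH ⇌ CH3(CH2)2COO- + H+
From the ICE table, Ka = [H+]²/(0.555 − [H+]) = 1.3 × 10^-5.
Neglecting [H+] in the denominator: [H+] = √(1.3 × 10^-5 × 0.555) = 2.69 × 10^-3 M
Check: 0.48% ionized — well under 5%, approximation valid.
pH = −log[H+] = −log(2.69 × 10^-3) = 2.57

pH = 2.57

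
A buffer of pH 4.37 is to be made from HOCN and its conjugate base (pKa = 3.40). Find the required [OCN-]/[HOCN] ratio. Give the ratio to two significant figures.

pH = pKa + log(r) ⇒ log(r) = 4.37 − 3.40 = +0.97
r = [OCN-]/[HOCN] = 10^(+0.97) = 9.33

ratio = 9.3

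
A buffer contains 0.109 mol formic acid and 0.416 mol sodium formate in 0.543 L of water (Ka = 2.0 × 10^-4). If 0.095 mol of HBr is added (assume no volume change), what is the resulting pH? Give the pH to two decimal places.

pH = 3.90

After neutralization: n(HCOOH) = 0.204 mol, n(HCOO-) = 0.321 mol.
pKa = −log(2.0 × 10^-4) = 3.699
Henderson–Hasselbalch with mole ratio 0.321/0.204: pH = 3.699 + (+0.197)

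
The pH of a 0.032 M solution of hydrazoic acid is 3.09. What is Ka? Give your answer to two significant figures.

Ka = 2.1 × 10^-5

[H+] = 10^(-3.09) = 8.13 × 10^-4 M
At equilibrium [HA] = 0.032 − 8.13 × 10^-4 = 3.12 × 10^-2 M
Ka = [H+][A-]/[HA] = (8.13 × 10^-4)² / 3.12 × 10^-2 = 2.1 × 10^-5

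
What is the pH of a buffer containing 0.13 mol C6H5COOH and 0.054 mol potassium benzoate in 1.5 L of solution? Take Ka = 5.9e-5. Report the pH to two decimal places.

pKa = −log(5.9 × 10^-5) = 4.229
Henderson–Hasselbalch: pH = pKa + log([C6H5COO-]/[C6H5COOH]) = 4.229 + log(0.054/0.13)
pH = 4.229 + (-0.382) = 3.85

pH = 3.85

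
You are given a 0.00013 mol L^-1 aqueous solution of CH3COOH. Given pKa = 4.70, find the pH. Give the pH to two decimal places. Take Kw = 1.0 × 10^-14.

pH = 4.38

CH3COOH ⇌ CH3COO- + H+
Ka = 10^(−4.70) = 2.00 × 10^-5
From the ICE table, Ka = x²/(0.00013 − x) = 2.00 × 10^-5.
Here C₀/Ka ≈ 6.5, so the small-x approximation fails. Use the quadratic:
x = [−2e-05 + √(2e-05² + 1.04e-08)]/2 = 4.20 × 10^-5 M
pH = −log(4.20 × 10^-5) = 4.38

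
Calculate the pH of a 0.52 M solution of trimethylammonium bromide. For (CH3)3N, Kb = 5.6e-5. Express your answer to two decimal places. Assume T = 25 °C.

pH = 5.02

(CH3)3NH+ is the conjugate acid of the weak base (CH3)3N.
Ka = Kw/Kb = 1.0×10^-14 / 5.6 × 10^-5 = 1.79 × 10^-10
Ka = [H+]²/(0.52 − [H+]) = 1.79 × 10^-10
Since Ka ≪ C₀, [H+] ≈ √(Ka·C₀) = 9.65 × 10^-6 M.
([H+]/C₀ = 0.0019% < 5%, so the approximation holds.)
pH = −log(9.65 × 10^-6) = 5.02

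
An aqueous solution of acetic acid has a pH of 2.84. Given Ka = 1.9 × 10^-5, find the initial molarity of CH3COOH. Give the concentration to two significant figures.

[H+] = 10^(-2.84) = 1.45 × 10^-3 M = x
Ka = x²/(C₀ − x) ⇒ C₀ = x + x²/Ka
C₀ = 1.45 × 10^-3 + (1.45 × 10^-3)²/(1.9 × 10^-5) = 1.12 × 10^-1 M

C₀ = 1.1 × 10^-1 M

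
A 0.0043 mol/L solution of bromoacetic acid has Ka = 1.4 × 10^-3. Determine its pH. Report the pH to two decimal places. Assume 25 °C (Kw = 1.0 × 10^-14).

pH = 2.73

BrCH2COOH ⇌ BrCH2COO- + H+
Ka = x²/(0.0043 − x) = 1.4 × 10^-3
Here C₀/Ka ≈ 3.07, so the small-x approximation fails. Use the quadratic:
x = (−Ka + √(Ka² + 4·Ka·C₀))/2 = 1.85 × 10^-3 M
pH = −log(1.85 × 10^-3) = 2.73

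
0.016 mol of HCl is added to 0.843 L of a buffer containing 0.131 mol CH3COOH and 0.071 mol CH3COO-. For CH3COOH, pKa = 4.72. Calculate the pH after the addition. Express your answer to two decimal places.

pH = 4.29

Added H+ converts CH3COO- to CH3COOH: CH3COOH → 0.147 mol, CH3COO- → 0.055 mol.
pH = pKa + log([A⁻]/[HA]) = 4.72 + log(0.055/0.147) = 4.72 -0.427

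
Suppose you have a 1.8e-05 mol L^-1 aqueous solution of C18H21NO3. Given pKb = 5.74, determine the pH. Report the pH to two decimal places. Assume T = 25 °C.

pH = 8.69

C18H21NO3 + H2O ⇌ C18H22NO3+ + OH-
Kb = 10^(−5.74) = 1.82 × 10^-6
Kb = [OH-]²/(1.8e-05 − [OH-]) = 1.82 × 10^-6
Here C₀/Kb ≈ 9.89, so the small-[OH-] approximation fails. Use the quadratic:
[OH-] = [−1.82e-06 + √(1.82e-06² + 1.31e-10)]/2 = 4.89 × 10^-6 M
pOH = 5.31, so pH = 14.00 − pOH = 8.69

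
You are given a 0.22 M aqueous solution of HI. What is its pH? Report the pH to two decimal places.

HI is a strong acid and dissociates completely, so [H+] = 0.22 M.
pH = -log(0.22) = 0.66

pH = 0.66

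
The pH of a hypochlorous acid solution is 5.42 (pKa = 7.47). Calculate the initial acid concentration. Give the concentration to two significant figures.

[H+] = 10^(-5.42) = 3.80 × 10^-6 M = x
Ka = 10^(−7.47) = 3.39 × 10^-8
Ka = x²/(C₀ − x) ⇒ C₀ = x + x²/Ka
C₀ = 3.80 × 10^-6 + (3.80 × 10^-6)²/(3.39 × 10^-8) = 4.30 × 10^-4 M

C₀ = 4.3 × 10^-4 M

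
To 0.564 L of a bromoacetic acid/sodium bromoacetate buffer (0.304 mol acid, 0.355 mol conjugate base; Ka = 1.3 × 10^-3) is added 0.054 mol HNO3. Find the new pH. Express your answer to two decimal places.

After neutralization: n(BrCH2COOH) = 0.358 mol, n(BrCH2COO-) = 0.301 mol.
pKa = −log(1.3 × 10^-3) = 2.886
pH = pKa + log(n_BrCH2COO-/n_BrCH2COOH) = 2.886 + log(0.301/0.358) = 2.886 + (-0.075)

pH = 2.81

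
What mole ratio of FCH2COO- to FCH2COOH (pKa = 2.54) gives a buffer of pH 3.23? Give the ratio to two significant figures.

ratio = 4.9

pH = pKa + log(r) ⇒ log(r) = 3.23 − 2.54 = +0.69
r = [FCH2COO-]/[FCH2COOH] = 10^(+0.69) = 4.9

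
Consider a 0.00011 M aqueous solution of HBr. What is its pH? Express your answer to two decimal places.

HBr is a strong acid and dissociates completely, so [H+] = 0.00011 M.
pH = -log(0.00011) = 3.96

pH = 3.96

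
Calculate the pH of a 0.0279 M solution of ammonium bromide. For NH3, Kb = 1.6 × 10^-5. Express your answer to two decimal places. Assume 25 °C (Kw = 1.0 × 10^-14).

pH = 5.38

NH4+ is the conjugate acid of the weak base NH3.
Ka = Kw/Kb = 1.0×10^-14 / 1.6 × 10^-5 = 6.25 × 10^-10
From the ICE table, Ka = x²/(0.0279 − x) = 6.25 × 10^-10.
Neglecting x in the denominator: x = √(6.25 × 10^-10 × 0.0279) = 4.18 × 10^-6 M
pH = −log(4.18 × 10^-6) = 5.38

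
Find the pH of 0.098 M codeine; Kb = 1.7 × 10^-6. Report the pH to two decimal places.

pH = 10.61

C18H21NO3 + H2O ⇌ C18H22NO3+ + OH-
Kb = x²/(0.098 − x) = 1.7 × 10^-6
Since Kb ≪ C₀, x ≈ √(Kb·C₀) = 4.08 × 10^-4 M.
pOH = 3.39, so pH = 14.00 − pOH = 10.61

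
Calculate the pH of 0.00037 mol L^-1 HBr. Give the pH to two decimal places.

HBr is a strong acid and dissociates completely, so [H+] = 0.00037 M.
pH = -log(0.00037) = 3.43

pH = 3.43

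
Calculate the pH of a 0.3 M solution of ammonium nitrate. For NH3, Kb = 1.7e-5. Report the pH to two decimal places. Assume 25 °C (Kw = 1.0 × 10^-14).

pH = 4.88

NH4+ is the conjugate acid of the weak base NH3.
Ka = Kw/Kb = 1.0×10^-14 / 1.7 × 10^-5 = 5.88 × 10^-10
From the ICE table, Ka = [H+]²/(0.3 − [H+]) = 5.88 × 10^-10.
Assume [H+] ≪ 0.3: [H+] ≈ √(5.88 × 10^-10 × 0.3) = 1.33 × 10^-5 M
pH = −log(1.33 × 10^-5) = 4.88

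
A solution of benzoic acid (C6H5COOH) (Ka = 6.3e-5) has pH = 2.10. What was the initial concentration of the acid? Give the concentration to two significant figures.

C₀ = 1.0 M

[H+] = 10^(-2.10) = 7.94 × 10^-3 M = x
Ka = x²/(C₀ − x) ⇒ C₀ = x + x²/Ka
C₀ = 7.94 × 10^-3 + (7.94 × 10^-3)²/(6.3 × 10^-5) = 1.01 M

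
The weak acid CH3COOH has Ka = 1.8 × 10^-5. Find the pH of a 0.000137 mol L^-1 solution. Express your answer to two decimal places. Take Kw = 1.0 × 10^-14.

pH = 4.38

CH3COOH ⇌ CH3COO- + H+
Ka = [H+]²/(0.000137 − [H+]) = 1.8 × 10^-5
Here C₀/Ka ≈ 7.61, so the small-[H+] approximation fails. Use the quadratic:
[H+] = (−Ka + √(Ka² + 4·Ka·C₀))/2 = 4.15 × 10^-5 M
pH = −log[H+] = −log(4.15 × 10^-5) = 4.38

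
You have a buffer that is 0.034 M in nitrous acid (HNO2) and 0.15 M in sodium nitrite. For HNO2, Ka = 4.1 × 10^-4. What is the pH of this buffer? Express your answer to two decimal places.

pH = 4.03

pKa = −log(4.1 × 10^-4) = 3.387
pH = pKa + log([A⁻]/[HA]) = 3.387 + log(0.15/0.034)
pH = 3.387 + (+0.645) = 4.03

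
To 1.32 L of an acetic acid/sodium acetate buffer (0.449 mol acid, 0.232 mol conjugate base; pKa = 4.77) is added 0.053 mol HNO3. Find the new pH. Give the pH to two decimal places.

pH = 4.32

Added H+ converts CH3COO- to CH3COOH: CH3COOH → 0.502 mol, CH3COO- → 0.179 mol.
Henderson–Hasselbalch with mole ratio 0.179/0.502: pH = 4.77 + (-0.448)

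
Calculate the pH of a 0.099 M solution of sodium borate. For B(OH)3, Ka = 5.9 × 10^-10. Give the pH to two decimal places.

B(OH)4- is the conjugate base of the weak acid B(OH)3.
Kb = Kw/Ka = 1.0×10^-14 / 5.9 × 10^-10 = 1.69 × 10^-5
Kb = [OH-]²/(0.099 − [OH-]) = 1.69 × 10^-5
Since Kb ≪ C₀, [OH-] ≈ √(Kb·C₀) = 1.29 × 10^-3 M.
([OH-]/C₀ = 1.3% < 5%, so the approximation holds.)
pOH = −log(1.29 × 10^-3) = 2.89; pH = 14.00 − 2.89 = 11.11

pH = 11.11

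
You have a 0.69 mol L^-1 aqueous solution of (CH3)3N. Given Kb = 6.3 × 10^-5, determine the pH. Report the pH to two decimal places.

pH = 11.82

(CH3)3N + H2O ⇌ (CH3)3NH+ + OH-
From the ICE table, Kb = [OH-]²/(0.69 − [OH-]) = 6.3 × 10^-5.
Neglecting [OH-] in the denominator: [OH-] = √(6.3 × 10^-5 × 0.69) = 6.59 × 10^-3 M
([OH-]/C₀ = 0.96% < 5%, so the approximation holds.)
pOH = 2.18, so pH = 14.00 − pOH = 11.82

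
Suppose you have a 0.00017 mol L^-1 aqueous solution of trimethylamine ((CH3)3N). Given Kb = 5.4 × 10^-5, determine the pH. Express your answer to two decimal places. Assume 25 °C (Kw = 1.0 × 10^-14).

pH = 9.86

(CH3)3N + H2O ⇌ (CH3)3NH+ + OH-
From the ICE table, Kb = [OH-]²/(0.00017 − [OH-]) = 5.4 × 10^-5.
Here C₀/Kb ≈ 3.15, so the small-[OH-] approximation fails. Use the quadratic:
[OH-] = (−Kb + √(Kb² + 4·Kb·C₀))/2 = 7.25 × 10^-5 M
pOH = −log(7.25 × 10^-5) = 4.14; pH = 14.00 − 4.14 = 9.86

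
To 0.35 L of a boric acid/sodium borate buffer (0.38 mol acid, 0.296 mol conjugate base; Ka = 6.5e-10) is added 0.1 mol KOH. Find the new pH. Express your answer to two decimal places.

After neutralization: n(B(OH)3) = 0.28 mol, n(B(OH)4-) = 0.396 mol.
pKa = −log(6.5 × 10^-10) = 9.187
Henderson–Hasselbalch with mole ratio 0.396/0.28: pH = 9.187 + (+0.151)

pH = 9.34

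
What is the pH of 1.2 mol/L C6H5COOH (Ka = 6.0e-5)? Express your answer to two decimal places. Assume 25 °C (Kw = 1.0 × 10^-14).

pH = 2.07

C6H5COOH ⇌ C6H5COO- + H+
Ka = [H+]²/(1.2 − [H+]) = 6.0 × 10^-5
Neglecting [H+] in the denominator: [H+] = √(6.0 × 10^-5 × 1.2) = 8.49 × 10^-3 M
Check: 0.71% ionized — well under 5%, approximation valid.
pH = −log(8.49 × 10^-3) = 2.07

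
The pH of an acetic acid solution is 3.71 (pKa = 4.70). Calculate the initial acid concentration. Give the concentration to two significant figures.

[H+] = 10^(-3.71) = 1.95 × 10^-4 M = x
Ka = 10^(−4.70) = 2.00 × 10^-5
Ka = x²/(C₀ − x) ⇒ C₀ = x + x²/Ka
C₀ = 1.95 × 10^-4 + (1.95 × 10^-4)²/(2.00 × 10^-5) = 2.10 × 10^-3 M

C₀ = 2.1 × 10^-3 M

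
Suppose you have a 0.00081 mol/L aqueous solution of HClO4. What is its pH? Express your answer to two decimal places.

HClO4 is a strong acid and dissociates completely, so [H+] = 0.00081 M.
pH = -log(0.00081) = 3.09

pH = 3.09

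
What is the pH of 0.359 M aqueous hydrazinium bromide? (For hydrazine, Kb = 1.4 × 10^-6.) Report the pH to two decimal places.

N2H5+ is the conjugate acid of the weak base N2H4.
Ka = Kw/Kb = 1.0×10^-14 / 1.4 × 10^-6 = 7.14 × 10^-9
Ka = x²/(0.359 − x) = 7.14 × 10^-9
Neglecting x in the denominator: x = √(7.14 × 10^-9 × 0.359) = 5.06 × 10^-5 M
pH = −log[H+] = −log(5.06 × 10^-5) = 4.30

pH = 4.30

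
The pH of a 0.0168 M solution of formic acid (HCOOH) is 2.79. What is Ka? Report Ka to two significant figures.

Ka = 1.7 × 10^-4

[H+] = 10^(-2.79) = 1.62 × 10^-3 M
At equilibrium [HA] = 0.0168 − 1.62 × 10^-3 = 1.52 × 10^-2 M
Ka = [H+][A-]/[HA] = (1.62 × 10^-3)² / 1.52 × 10^-2 = 1.7 × 10^-4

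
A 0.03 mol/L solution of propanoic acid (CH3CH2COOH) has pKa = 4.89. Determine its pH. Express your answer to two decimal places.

CH3CH2COOH ⇌ CH3CH2COO- + H+
Ka = 10^(−4.89) = 1.29 × 10^-5
From the ICE table, Ka = x²/(0.03 − x) = 1.29 × 10^-5.
Neglecting x in the denominator: x = √(1.29 × 10^-5 × 0.03) = 6.22 × 10^-4 M
Check: 2.1% ionized — well under 5%, approximation valid.
pH = −log[H+] = −log(6.22 × 10^-4) = 3.21

pH = 3.21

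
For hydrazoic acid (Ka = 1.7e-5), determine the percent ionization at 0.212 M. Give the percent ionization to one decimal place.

0.9%

HN3 ⇌ N3- + H+; let x = [H+] at equilibrium.
x ≈ √(Ka·C₀) = √(1.7 × 10^-5 × 0.212) = 1.90 × 10^-3 M
Fraction ionized = 1.90 × 10^-3 / 0.212 = 0.0090 → 0.9%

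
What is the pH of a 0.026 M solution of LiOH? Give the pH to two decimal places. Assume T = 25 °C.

LiOH is a strong base; [OH-] = 0.026 M.
pOH = -log(0.026) = 1.59
pH = 14.00 - 1.59 = 12.41

pH = 12.41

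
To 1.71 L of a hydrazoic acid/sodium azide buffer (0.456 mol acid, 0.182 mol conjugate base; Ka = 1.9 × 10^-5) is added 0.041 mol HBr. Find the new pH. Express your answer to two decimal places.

pH = 4.17

After neutralization: n(HN3) = 0.497 mol, n(N3-) = 0.141 mol.
pKa = −log(1.9 × 10^-5) = 4.721
pH = pKa + log(n_N3-/n_HN3) = 4.721 + log(0.141/0.497) = 4.721 + (-0.547)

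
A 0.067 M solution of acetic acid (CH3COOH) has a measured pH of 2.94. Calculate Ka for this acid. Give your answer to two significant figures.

Ka = 2.0 × 10^-5

[H+] = 10^(-2.94) = 1.15 × 10^-3 M
At equilibrium [HA] = 0.067 − 1.15 × 10^-3 = 6.59 × 10^-2 M
Ka = [H+][A-]/[HA] = (1.15 × 10^-3)² / 6.59 × 10^-2 = 2.0 × 10^-5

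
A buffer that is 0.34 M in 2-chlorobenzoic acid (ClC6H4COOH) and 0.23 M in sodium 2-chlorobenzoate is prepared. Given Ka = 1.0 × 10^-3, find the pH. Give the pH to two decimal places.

pKa = −log(1.0 × 10^-3) = 3.000
pH = pKa + log([A⁻]/[HA]) = 3.000 + log(0.23/0.34)
pH = 3.000 + (-0.170) = 2.83

pH = 2.83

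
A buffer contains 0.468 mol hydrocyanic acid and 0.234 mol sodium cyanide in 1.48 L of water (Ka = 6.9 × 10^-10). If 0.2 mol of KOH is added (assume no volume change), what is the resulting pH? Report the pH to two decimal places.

OH- converts HCN to CN-: HCN → 0.268 mol, CN- → 0.434 mol.
pKa = −log(6.9 × 10^-10) = 9.161
pH = pKa + log(n_CN-/n_HCN) = 9.161 + log(0.434/0.268) = 9.161 + (+0.209)

pH = 9.37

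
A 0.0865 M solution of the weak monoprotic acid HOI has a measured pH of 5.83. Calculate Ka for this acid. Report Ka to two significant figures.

[H+] = 10^(-5.83) = 1.48 × 10^-6 M
At equilibrium [HA] = 0.0865 − 1.48 × 10^-6 = 8.65 × 10^-2 M
Ka = [H+][A-]/[HA] = (1.48 × 10^-6)² / 8.65 × 10^-2 = 2.5 × 10^-11

Ka = 2.5 × 10^-11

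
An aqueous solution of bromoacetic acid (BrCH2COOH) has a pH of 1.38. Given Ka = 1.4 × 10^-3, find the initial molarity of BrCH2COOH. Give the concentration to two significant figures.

C₀ = 1.3 M

[H+] = 10^(-1.38) = 4.17 × 10^-2 M = x
Ka = x²/(C₀ − x) ⇒ C₀ = x + x²/Ka
C₀ = 4.17 × 10^-2 + (4.17 × 10^-2)²/(1.4 × 10^-3) = 1.28 M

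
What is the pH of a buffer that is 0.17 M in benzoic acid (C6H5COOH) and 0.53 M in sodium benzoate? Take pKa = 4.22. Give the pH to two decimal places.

Henderson–Hasselbalch: pH = pKa + log([C6H5COO-]/[C6H5COOH]) = 4.22 + log(0.53/0.17)
pH = 4.22 + (+0.494) = 4.71

pH = 4.71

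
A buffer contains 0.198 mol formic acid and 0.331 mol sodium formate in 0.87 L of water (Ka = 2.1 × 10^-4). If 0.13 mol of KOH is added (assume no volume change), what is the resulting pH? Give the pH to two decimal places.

pH = 4.51

After neutralization: n(HCOOH) = 0.068 mol, n(HCOO-) = 0.461 mol.
pKa = −log(2.1 × 10^-4) = 3.678
Henderson–Hasselbalch with mole ratio 0.461/0.068: pH = 3.678 + (+0.831)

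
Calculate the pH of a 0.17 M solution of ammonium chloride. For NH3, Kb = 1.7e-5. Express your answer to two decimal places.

NH4+ is the conjugate acid of the weak base NH3.
Ka = Kw/Kb = 1.0×10^-14 / 1.7 × 10^-5 = 5.88 × 10^-10
Ka = [H+]²/(0.17 − [H+]) = 5.88 × 10^-10
Since Ka ≪ C₀, [H+] ≈ √(Ka·C₀) = 1.00 × 10^-5 M.
pH = −log[H+] = −log(1.00 × 10^-5) = 5.00

pH = 5.00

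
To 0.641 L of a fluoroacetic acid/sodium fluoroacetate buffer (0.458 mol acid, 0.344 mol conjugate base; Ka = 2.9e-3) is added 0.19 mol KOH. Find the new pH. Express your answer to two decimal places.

After neutralization: n(FCH2COOH) = 0.268 mol, n(FCH2COO-) = 0.534 mol.
pKa = −log(2.9 × 10^-3) = 2.538
Henderson–Hasselbalch with mole ratio 0.534/0.268: pH = 2.538 + (+0.299)

pH = 2.84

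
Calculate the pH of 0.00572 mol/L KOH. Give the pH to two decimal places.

KOH is a strong base; [OH-] = 0.00572 M.
pOH = -log(0.00572) = 2.24
pH = 14.00 - 2.24 = 11.76

pH = 11.76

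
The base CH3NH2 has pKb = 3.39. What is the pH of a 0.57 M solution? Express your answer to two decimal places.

CH3NH2 + H2O ⇌ CH3NH3+ + OH-
Kb = 10^(−3.39) = 4.07 × 10^-4
Kb = [OH-]²/(0.57 − [OH-]) = 4.07 × 10^-4
Since Kb ≪ C₀, [OH-] ≈ √(Kb·C₀) = 1.52 × 10^-2 M.
Check: 2.7% ionized — well under 5%, approximation valid.
pOH = 1.82, so pH = 14.00 − pOH = 12.18

pH = 12.18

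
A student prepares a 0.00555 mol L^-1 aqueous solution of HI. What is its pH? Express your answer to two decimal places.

pH = 2.26

HI is a strong acid and dissociates completely, so [H+] = 0.00555 M.
pH = -log(0.00555) = 2.26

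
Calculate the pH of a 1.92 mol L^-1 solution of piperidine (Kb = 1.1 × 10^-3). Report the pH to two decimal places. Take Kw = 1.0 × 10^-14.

pH = 12.66

C5H10NH + H2O ⇌ C5H10NH2+ + OH-
Let x = [OH-] at equilibrium. Kb = x²/(1.92 − x).
Assume x ≪ 1.92: x ≈ √(1.1 × 10^-3 × 1.92) = 4.60 × 10^-2 M
pOH = −log(4.60 × 10^-2) = 1.34; pH = 14.00 − 1.34 = 12.66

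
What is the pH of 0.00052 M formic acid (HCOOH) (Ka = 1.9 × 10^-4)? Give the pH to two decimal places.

HCOOH ⇌ HCOO- + H+
Ka = [H+]²/(0.00052 − [H+]) = 1.9 × 10^-4
The 5% rule fails; solving [H+]² + Ka·[H+] − Ka·C₀ = 0 exactly:
[H+] = [−0.00019 + √(0.00019² + 3.95e-07)]/2 = 2.33 × 10^-4 M
pH = −log[H+] = −log(2.33 × 10^-4) = 3.63

pH = 3.63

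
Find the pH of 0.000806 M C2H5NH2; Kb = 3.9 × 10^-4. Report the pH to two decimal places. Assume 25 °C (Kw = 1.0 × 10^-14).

C2H5NH2 + H2O ⇌ C2H5NH3+ + OH-
Kb = [OH-]²/(0.000806 − [OH-]) = 3.9 × 10^-4
The 5% rule fails; solving [OH-]² + Kb·[OH-] − Kb·C₀ = 0 exactly:
[OH-] = (−Kb + √(Kb² + 4·Kb·C₀))/2 = 3.99 × 10^-4 M
pOH = −log(3.99 × 10^-4) = 3.40; pH = 14.00 − 3.40 = 10.60

pH = 10.60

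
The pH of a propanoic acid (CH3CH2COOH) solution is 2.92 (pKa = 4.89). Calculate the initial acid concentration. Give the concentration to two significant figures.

[H+] = 10^(-2.92) = 1.20 × 10^-3 M = x
Ka = 10^(−4.89) = 1.29 × 10^-5
Ka = x²/(C₀ − x) ⇒ C₀ = x + x²/Ka
C₀ = 1.20 × 10^-3 + (1.20 × 10^-3)²/(1.29 × 10^-5) = 1.13 × 10^-1 M

C₀ = 1.1 × 10^-1 M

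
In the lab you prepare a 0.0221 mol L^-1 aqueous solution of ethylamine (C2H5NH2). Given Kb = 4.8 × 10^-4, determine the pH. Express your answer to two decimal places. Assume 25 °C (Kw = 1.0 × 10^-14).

pH = 11.48

C2H5NH2 + H2O ⇌ C2H5NH3+ + OH-
Kb = x²/(0.0221 − x) = 4.8 × 10^-4
x is not negligible relative to C₀; solve x² + 0.00048·x − 1.06e-05 = 0.
x = [−0.00048 + √(0.00048² + 4.24e-05)]/2 = 3.03 × 10^-3 M
pOH = 2.52, so pH = 14.00 − pOH = 11.48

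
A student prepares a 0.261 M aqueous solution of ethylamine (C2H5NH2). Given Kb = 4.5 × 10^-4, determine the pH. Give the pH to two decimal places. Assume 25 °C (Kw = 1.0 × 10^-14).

pH = 12.03

C2H5NH2 + H2O ⇌ C2H5NH3+ + OH-
Kb = x²/(0.261 − x) = 4.5 × 10^-4
Assume x ≪ 0.261: x ≈ √(4.5 × 10^-4 × 0.261) = 1.08 × 10^-2 M
pOH = −log(1.08 × 10^-2) = 1.97; pH = 14.00 − 1.97 = 12.03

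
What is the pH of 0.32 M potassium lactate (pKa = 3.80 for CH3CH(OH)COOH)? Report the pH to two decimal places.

CH3CH(OH)COO- is the conjugate base of the weak acid CH3CH(OH)COOH.
Ka = 10^(−3.80) = 1.58 × 10^-4
Kb = Kw/Ka = 1.0×10^-14 / 1.58 × 10^-4 = 6.33 × 10^-11
From the ICE table, Kb = [OH-]²/(0.32 − [OH-]) = 6.33 × 10^-11.
Assume [OH-] ≪ 0.32: [OH-] ≈ √(6.33 × 10^-11 × 0.32) = 4.50 × 10^-6 M
Check: 0.0014% ionized — well under 5%, approximation valid.
pOH = 5.35, so pH = 14.00 − pOH = 8.65

pH = 8.65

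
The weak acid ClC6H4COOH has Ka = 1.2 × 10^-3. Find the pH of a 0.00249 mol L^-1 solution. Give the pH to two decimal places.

ClC6H4COOH ⇌ ClC6H4COO- + H+
Let x = [H+] at equilibrium. Ka = x²/(0.00249 − x).
x is not negligible relative to C₀; solve x² + 0.0012·x − 2.99e-06 = 0.
x = [−0.0012 + √(0.0012² + 1.2e-05)]/2 = 1.23 × 10^-3 M
pH = −log(1.23 × 10^-3) = 2.91

pH = 2.91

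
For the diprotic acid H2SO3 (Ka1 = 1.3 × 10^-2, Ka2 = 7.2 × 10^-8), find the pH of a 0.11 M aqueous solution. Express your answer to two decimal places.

Ka1 ≫ Ka2, so treat the first dissociation as the only significant source of H+.
Ka1 = x²/(0.11 − x) = 1.3 × 10^-2
Solving the quadratic: x = (−Ka1 + √(Ka1² + 4·Ka1·C₀))/2 = 3.19 × 10^-2 M
pH = −log(3.19 × 10^-2) = 1.50

pH = 1.50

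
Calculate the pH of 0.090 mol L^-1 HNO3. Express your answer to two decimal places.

HNO3 is a strong acid and dissociates completely, so [H+] = 0.090 M.
pH = -log(0.09) = 1.05

pH = 1.05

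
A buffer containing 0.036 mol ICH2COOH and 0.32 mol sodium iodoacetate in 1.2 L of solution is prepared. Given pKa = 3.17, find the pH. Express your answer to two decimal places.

Using pH = pKa + log([base]/[acid]) with [base]/[acid] = 0.32/0.036:
pH = 3.17 + (+0.949) = 4.12

pH = 4.12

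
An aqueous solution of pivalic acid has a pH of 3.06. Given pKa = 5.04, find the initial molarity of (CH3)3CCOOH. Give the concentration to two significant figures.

[H+] = 10^(-3.06) = 8.71 × 10^-4 M = x
Ka = 10^(−5.04) = 9.12 × 10^-6
Ka = x²/(C₀ − x) ⇒ C₀ = x + x²/Ka
C₀ = 8.71 × 10^-4 + (8.71 × 10^-4)²/(9.12 × 10^-6) = 8.41 × 10^-2 M

C₀ = 8.4 × 10^-2 M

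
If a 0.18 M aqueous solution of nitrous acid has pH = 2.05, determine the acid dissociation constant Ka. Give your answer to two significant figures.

[H+] = 10^(-2.05) = 8.91 × 10^-3 M
At equilibrium [HA] = 0.18 − 8.91 × 10^-3 = 1.71 × 10^-1 M
Ka = [H+][A-]/[HA] = (8.91 × 10^-3)² / 1.71 × 10^-1 = 4.6 × 10^-4

Ka = 4.6 × 10^-4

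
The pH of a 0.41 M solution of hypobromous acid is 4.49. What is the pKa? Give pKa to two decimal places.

pKa = 8.59

[H+] = 10^(-4.49) = 3.24 × 10^-5 M
At equilibrium [HA] = 0.41 − 3.24 × 10^-5 = 4.10 × 10^-1 M
Ka = [H+][A-]/[HA] = (3.24 × 10^-5)² / 4.10 × 10^-1 = 2.56 × 10^-9
pKa = -log(2.56 × 10^-9) = 8.59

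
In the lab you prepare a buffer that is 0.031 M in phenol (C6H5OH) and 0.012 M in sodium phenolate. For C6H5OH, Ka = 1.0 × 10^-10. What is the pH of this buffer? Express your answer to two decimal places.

pH = 9.59

pKa = −log(1.0 × 10^-10) = 10.000
Using pH = pKa + log([base]/[acid]) with [base]/[acid] = 0.012/0.031:
pH = 10.000 + (-0.412) = 9.59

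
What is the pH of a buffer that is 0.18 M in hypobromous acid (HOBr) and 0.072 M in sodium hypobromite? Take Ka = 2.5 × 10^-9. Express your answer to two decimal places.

pH = 8.20

pKa = −log(2.5 × 10^-9) = 8.602
pH = pKa + log([A⁻]/[HA]) = 8.602 + log(0.072/0.18)
pH = 8.602 + (-0.398) = 8.20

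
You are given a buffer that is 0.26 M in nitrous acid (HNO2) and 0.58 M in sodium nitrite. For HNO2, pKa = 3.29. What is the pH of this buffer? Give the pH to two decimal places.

pH = 3.64

Using pH = pKa + log([base]/[acid]) with [base]/[acid] = 0.58/0.26:
pH = 3.29 + (+0.348) = 3.64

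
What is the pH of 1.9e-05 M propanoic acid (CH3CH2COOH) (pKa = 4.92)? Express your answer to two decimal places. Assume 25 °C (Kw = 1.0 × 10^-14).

pH = 4.99

CH3CH2COOH ⇌ CH3CH2COO- + H+
Ka = 10^(−4.92) = 1.20 × 10^-5
Ka = [H+]²/(1.9e-05 − [H+]) = 1.20 × 10^-5
[H+] is not negligible relative to C₀; solve [H+]² + 1.2e-05·[H+] − 2.28e-10 = 0.
[H+] = (−Ka + √(Ka² + 4·Ka·C₀))/2 = 1.02 × 10^-5 M
pH = −log[H+] = −log(1.02 × 10^-5) = 4.99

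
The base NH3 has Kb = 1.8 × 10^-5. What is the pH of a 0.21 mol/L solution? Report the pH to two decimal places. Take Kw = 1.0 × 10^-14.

pH = 11.29

NH3 + H2O ⇌ NH4+ + OH-
Kb = [OH-]²/(0.21 − [OH-]) = 1.8 × 10^-5
Assume [OH-] ≪ 0.21: [OH-] ≈ √(1.8 × 10^-5 × 0.21) = 1.94 × 10^-3 M
Check: 0.93% ionized — well under 5%, approximation valid.
pOH = 2.71, so pH = 14.00 − pOH = 11.29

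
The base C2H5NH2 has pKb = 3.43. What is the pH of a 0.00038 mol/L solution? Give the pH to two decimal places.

C2H5NH2 + H2O ⇌ C2H5NH3+ + OH-
Kb = 10^(−3.43) = 3.72 × 10^-4
Kb = [OH-]²/(0.00038 − [OH-]) = 3.72 × 10^-4
[OH-] is not negligible relative to C₀; solve [OH-]² + 0.000372·[OH-] − 1.41e-07 = 0.
[OH-] = (−Kb + √(Kb² + 4·Kb·C₀))/2 = 2.33 × 10^-4 M
pOH = −log(2.33 × 10^-4) = 3.63; pH = 14.00 − 3.63 = 10.37

pH = 10.37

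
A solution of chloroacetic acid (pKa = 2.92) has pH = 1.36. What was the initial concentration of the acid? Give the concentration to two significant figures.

[H+] = 10^(-1.36) = 4.37 × 10^-2 M = x
Ka = 10^(−2.92) = 1.20 × 10^-3
Ka = x²/(C₀ − x) ⇒ C₀ = x + x²/Ka
C₀ = 4.37 × 10^-2 + (4.37 × 10^-2)²/(1.20 × 10^-3) = 1.64 M

C₀ = 1.6 M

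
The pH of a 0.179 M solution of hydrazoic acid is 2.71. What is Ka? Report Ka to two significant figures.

Ka = 2.1 × 10^-5

[H+] = 10^(-2.71) = 1.95 × 10^-3 M
At equilibrium [HA] = 0.179 − 1.95 × 10^-3 = 1.77 × 10^-1 M
Ka = [H+][A-]/[HA] = (1.95 × 10^-3)² / 1.77 × 10^-1 = 2.1 × 10^-5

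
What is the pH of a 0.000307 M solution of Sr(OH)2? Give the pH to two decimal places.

pH = 10.79

Sr(OH)2 is a strong base (each formula unit releases 2 OH-); [OH-] = 0.000614 M.
pOH = -log(0.000614) = 3.21
pH = 14.00 - 3.21 = 10.79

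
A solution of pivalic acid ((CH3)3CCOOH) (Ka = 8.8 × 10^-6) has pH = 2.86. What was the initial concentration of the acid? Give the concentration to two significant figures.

[H+] = 10^(-2.86) = 1.38 × 10^-3 M = x
Ka = x²/(C₀ − x) ⇒ C₀ = x + x²/Ka
C₀ = 1.38 × 10^-3 + (1.38 × 10^-3)²/(8.8 × 10^-6) = 2.18 × 10^-1 M

C₀ = 2.2 × 10^-1 M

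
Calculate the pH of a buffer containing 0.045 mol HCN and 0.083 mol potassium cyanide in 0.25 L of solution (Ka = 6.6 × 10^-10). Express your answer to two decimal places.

pKa = −log(6.6 × 10^-10) = 9.180
pH = pKa + log([A⁻]/[HA]) = 9.180 + log(0.083/0.045)
pH = 9.180 + (+0.266) = 9.45

pH = 9.45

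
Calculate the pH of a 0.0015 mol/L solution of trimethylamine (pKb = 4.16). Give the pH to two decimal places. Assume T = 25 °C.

pH = 10.46

(CH3)3N + H2O ⇌ (CH3)3NH+ + OH-
Kb = 10^(−4.16) = 6.92 × 10^-5
Kb = [OH-]²/(0.0015 − [OH-]) = 6.92 × 10^-5
The 5% rule fails; solving [OH-]² + Kb·[OH-] − Kb·C₀ = 0 exactly:
[OH-] = (−Kb + √(Kb² + 4·Kb·C₀))/2 = 2.89 × 10^-4 M
pOH = −log(2.89 × 10^-4) = 3.54; pH = 14.00 − 3.54 = 10.46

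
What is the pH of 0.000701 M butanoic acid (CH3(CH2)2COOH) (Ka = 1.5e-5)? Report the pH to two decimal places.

pH = 4.02

CH3(CH2)2COOH ⇌ CH3(CH2)2COO- + H+
From the ICE table, Ka = [H+]²/(0.000701 − [H+]) = 1.5 × 10^-5.
Here C₀/Ka ≈ 46.7, so the small-[H+] approximation fails. Use the quadratic:
[H+] = (−Ka + √(Ka² + 4·Ka·C₀))/2 = 9.53 × 10^-5 M
pH = −log[H+] = −log(9.53 × 10^-5) = 4.02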